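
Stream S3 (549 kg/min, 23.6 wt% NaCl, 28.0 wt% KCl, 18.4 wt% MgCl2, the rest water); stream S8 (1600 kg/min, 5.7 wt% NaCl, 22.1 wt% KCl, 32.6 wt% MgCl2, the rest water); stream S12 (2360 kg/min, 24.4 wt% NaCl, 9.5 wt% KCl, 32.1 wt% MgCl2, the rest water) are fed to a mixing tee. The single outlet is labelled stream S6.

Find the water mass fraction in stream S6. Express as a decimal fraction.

Total flow out = 549 + 1600 + 2360 = 4509 kg/min.
water in = 549×0.300 + 1600×0.396 + 2360×0.340 = 1600.7 kg/min.
water mass fraction in S6 = 1600.7/4509 = 0.355.

0.355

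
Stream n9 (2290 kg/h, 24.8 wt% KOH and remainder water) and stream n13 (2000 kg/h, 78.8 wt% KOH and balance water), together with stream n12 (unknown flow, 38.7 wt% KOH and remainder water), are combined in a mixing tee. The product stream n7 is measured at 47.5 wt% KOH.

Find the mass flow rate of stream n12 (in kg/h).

Let n12 be the unknown flow. Total out = 4290 + n12.
KOH balance: 2143.9 + 0.387·n12 = 0.475·(4290 + n12)
(0.387 − 0.475)·n12 = 0.475×4290 − 2143.9 = -106.17
n12 = -106.17 / -0.088 = 1206.5 kg/h

1206 kg/h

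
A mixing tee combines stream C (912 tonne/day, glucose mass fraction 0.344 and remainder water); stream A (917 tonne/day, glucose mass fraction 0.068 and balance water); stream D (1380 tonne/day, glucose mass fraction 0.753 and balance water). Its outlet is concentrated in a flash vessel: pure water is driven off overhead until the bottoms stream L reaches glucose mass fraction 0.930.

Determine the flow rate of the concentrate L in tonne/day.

1522 tonne/day

glucose entering = 912×0.344 + 917×0.068 + 1380×0.753 = 1415.2 tonne/day.
All glucose reports to L, so L = 1415.2/0.930 = 1521.7 tonne/day.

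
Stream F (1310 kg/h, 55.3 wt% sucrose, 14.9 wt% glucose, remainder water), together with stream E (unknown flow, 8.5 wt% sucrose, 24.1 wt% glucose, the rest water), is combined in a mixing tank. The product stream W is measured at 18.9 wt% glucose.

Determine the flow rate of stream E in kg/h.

1008 kg/h

Let E be the unknown flow. Total out = 1310 + E.
glucose balance: 195.19 + 0.241·E = 0.189·(1310 + E)
(0.241 − 0.189)·E = 0.189×1310 − 195.19 = 52.4
E = 52.4 / 0.052 = 1007.7 kg/h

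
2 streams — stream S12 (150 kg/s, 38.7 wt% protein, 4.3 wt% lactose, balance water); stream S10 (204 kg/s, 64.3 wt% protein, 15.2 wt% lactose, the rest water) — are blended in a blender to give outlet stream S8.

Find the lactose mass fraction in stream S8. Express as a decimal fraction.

0.106

Total flow out = 150 + 204 = 354 kg/s.
lactose in = 150×0.043 + 204×0.152 = 37.458 kg/s.
lactose mass fraction in S8 = 37.458/354 = 0.106.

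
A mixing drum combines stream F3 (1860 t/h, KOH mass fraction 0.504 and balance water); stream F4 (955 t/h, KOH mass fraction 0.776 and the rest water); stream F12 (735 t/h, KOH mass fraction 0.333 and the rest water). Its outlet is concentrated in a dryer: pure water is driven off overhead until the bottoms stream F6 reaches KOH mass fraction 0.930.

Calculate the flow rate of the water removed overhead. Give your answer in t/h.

1482 t/h

KOH entering = 1860×0.504 + 955×0.776 + 735×0.333 = 1923.3 t/h.
All KOH reports to F6, so F6 = 1923.3/0.930 = 2068 t/h.
Total feed = 3550 t/h; overhead = 3550 − 2068 = 1482 t/h.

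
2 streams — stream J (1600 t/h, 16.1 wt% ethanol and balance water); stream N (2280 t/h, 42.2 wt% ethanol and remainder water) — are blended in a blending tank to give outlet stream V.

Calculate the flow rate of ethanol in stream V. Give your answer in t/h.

1220 t/h

ethanol out = ethanol in = 1600×0.161 + 2280×0.422 = 1219.8 t/h.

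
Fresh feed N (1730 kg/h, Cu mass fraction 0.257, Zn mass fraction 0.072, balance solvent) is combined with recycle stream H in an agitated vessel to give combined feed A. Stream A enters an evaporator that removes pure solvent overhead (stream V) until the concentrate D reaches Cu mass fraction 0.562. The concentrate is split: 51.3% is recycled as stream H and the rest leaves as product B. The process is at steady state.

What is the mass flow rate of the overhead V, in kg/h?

Overall Cu balance (none leaves overhead): Cu in fresh feed = Cu in product, i.e. 1730×0.257 = (1−0.513)·D·0.562.
D = 444.61/(0.562×0.487) = 1624.5 kg/h.
Recycle H = 0.513×1624.5 = 833.36 kg/h.
Combined feed A = 1730 + 833.36 = 2563.4 kg/h.
Overhead V = A − D = 2563.4 − 1624.5 = 938.88 kg/h.

938.9 kg/h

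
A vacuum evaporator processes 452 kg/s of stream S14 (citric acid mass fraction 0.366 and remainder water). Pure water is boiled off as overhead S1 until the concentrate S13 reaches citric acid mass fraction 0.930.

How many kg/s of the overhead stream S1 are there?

citric acid is conserved: 452×0.366 = 165.43 kg/s all reports to the concentrate.
Concentrate = 165.43/(target fraction) = 177.88 kg/s.
Overhead = 452 − 177.88 = 274.12 kg/s.

274.1 kg/s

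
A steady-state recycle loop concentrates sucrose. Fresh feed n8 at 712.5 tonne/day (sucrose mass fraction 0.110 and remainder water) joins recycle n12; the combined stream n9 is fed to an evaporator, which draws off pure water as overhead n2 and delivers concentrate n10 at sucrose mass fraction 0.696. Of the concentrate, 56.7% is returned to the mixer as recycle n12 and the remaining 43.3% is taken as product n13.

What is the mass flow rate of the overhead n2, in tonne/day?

Overall sucrose balance (none leaves overhead): sucrose in fresh feed = sucrose in product, i.e. 712.5×0.110 = (1−0.567)·n10·0.696.
n10 = 78.375/(0.696×0.433) = 260.06 tonne/day.
Recycle n12 = 0.567×260.06 = 147.46 tonne/day.
Combined feed n9 = 712.5 + 147.46 = 859.96 tonne/day.
Overhead n2 = n9 − n10 = 859.96 − 260.06 = 599.89 tonne/day.

599.9 tonne/day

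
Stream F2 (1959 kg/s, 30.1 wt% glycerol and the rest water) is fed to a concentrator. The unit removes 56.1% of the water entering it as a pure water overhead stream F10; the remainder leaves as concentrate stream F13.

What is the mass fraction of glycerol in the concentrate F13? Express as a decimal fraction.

glycerol is not removed: 1959×0.301 = 589.66 kg/s of glycerol enters F13.
water entering = 1959×0.699 = 1369.3 kg/s; overhead removed = 0.561×1369.3 = 768.2 kg/s.
Concentrate = 1959 − 768.2 = 1190.8 kg/s.
Mass fraction = 589.66/1190.8 = 0.4952.

0.4952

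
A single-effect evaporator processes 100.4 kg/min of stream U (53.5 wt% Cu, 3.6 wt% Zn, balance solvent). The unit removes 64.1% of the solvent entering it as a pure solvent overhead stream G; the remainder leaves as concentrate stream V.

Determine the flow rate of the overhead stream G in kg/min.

27.61 kg/min

solvent entering = 100.4×0.429 = 43.072 kg/min; overhead removed = 0.641×43.072 = 27.609 kg/min.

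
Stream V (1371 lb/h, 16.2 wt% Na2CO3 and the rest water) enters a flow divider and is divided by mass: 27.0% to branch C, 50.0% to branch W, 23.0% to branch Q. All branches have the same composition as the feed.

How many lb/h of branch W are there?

Branch W flow = 0.500×1371 = 685.5 lb/h.

685.5 lb/h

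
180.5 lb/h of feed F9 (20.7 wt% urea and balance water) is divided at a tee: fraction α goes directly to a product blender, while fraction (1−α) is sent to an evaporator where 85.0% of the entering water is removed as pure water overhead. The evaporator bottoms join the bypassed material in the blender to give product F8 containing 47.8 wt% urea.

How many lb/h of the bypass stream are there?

All 180.5×0.207 = 37.363 lb/h of urea reaches F8, so F8 = 37.363/0.478 = 78.166 lb/h and vapour = 102.33 lb/h.
The evaporator receives (1−α)·180.5 of feed at 0.793 water and removes 0.850 of that water:
0.850×0.793×(1−α)×180.5 = 102.33
(1−α) = 102.33/121.67 = 0.8411;  α = 0.1589.
Bypass flow = 0.1589×180.5 = 28.681 lb/h.

28.68 lb/h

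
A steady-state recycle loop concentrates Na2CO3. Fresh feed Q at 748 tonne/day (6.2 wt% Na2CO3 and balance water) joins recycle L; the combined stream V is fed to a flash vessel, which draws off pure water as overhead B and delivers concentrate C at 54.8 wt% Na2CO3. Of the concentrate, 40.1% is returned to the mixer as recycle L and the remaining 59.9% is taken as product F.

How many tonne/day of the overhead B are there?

663.4 tonne/day

Overall Na2CO3 balance (none leaves overhead): Na2CO3 in fresh feed = Na2CO3 in product, i.e. 748×0.062 = (1−0.401)·C·0.548.
C = 46.376/(0.548×0.599) = 141.28 tonne/day.
Recycle L = 0.401×141.28 = 56.654 tonne/day.
Combined feed V = 748 + 56.654 = 804.65 tonne/day.
Overhead B = V − C = 804.65 − 141.28 = 663.37 tonne/day.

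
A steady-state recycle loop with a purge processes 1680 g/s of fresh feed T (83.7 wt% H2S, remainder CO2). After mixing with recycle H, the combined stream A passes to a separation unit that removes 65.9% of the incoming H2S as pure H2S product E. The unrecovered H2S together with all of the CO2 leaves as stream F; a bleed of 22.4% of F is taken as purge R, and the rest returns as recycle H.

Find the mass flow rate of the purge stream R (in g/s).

419.9 g/s

CO2 enters only via T and leaves only via the purge: 1680×0.163 = 0.224×(CO2 in F), and the separation unit passes all CO2, so CO2 in A = CO2 in F = 1222.5 g/s.
H2S in A: m_A = 1680×0.837 + (1−0.224)·(1−0.659)·m_A, so m_A = 1406.2/0.7354 = 1912.1 g/s.
F = (1−0.659)×1912.1 + 1222.5 = 1874.5 g/s.
Purge R = 0.224×1874.5 = 419.9 g/s.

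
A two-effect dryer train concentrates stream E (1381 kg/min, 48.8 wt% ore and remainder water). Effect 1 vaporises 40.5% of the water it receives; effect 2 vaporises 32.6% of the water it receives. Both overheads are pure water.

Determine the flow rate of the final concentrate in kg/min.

957.5 kg/min

water in feed = 1381×0.512 = 707.07 kg/min.
After stage 1: water left = (1−0.405)×707.07 = 420.71; stream total = 1094.6 kg/min.
After stage 2: water left = (1−0.326)×420.71 = 283.56; final concentrate = 957.49 kg/min.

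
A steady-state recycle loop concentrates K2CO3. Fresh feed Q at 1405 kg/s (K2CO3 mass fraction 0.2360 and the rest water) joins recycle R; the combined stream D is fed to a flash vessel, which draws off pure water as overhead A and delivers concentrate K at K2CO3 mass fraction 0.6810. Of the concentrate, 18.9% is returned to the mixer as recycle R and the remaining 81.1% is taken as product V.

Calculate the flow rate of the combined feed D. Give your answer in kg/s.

1518 kg/s

Overall K2CO3 balance (none leaves overhead): K2CO3 in fresh feed = K2CO3 in product, i.e. 1405×0.236 = (1−0.189)·K·0.681.
K = 331.58/(0.681×0.811) = 600.37 kg/s.
Recycle R = 0.189×600.37 = 113.47 kg/s.
Combined feed D = 1405 + 113.47 = 1518.5 kg/s.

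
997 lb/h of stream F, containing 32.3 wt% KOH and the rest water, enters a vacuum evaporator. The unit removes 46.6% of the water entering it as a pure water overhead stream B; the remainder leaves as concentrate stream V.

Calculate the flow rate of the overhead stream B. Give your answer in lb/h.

314.5 lb/h

water entering = 997×0.677 = 674.97 lb/h; overhead removed = 0.466×674.97 = 314.54 lb/h.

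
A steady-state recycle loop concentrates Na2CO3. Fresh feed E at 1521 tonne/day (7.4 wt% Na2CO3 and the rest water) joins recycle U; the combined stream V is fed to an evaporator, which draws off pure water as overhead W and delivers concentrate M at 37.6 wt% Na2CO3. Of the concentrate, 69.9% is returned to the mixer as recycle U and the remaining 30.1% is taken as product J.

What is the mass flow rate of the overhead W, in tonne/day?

Overall Na2CO3 balance (none leaves overhead): Na2CO3 in fresh feed = Na2CO3 in product, i.e. 1521×0.074 = (1−0.699)·M·0.376.
M = 112.55/(0.376×0.301) = 994.5 tonne/day.
Recycle U = 0.699×994.5 = 695.16 tonne/day.
Combined feed V = 1521 + 695.16 = 2216.2 tonne/day.
Overhead W = V − M = 2216.2 − 994.5 = 1221.7 tonne/day.

1222 tonne/day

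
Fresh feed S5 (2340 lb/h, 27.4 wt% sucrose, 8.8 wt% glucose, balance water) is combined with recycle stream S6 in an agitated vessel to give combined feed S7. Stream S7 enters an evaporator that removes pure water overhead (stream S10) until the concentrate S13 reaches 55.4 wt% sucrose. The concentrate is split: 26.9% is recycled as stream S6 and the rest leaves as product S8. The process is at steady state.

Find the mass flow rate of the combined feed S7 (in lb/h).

Overall sucrose balance (none leaves overhead): sucrose in fresh feed = sucrose in product, i.e. 2340×0.274 = (1−0.269)·S13·0.554.
S13 = 641.16/(0.554×0.731) = 1583.2 lb/h.
Recycle S6 = 0.269×1583.2 = 425.88 lb/h.
Combined feed S7 = 2340 + 425.88 = 2765.9 lb/h.

2766 lb/h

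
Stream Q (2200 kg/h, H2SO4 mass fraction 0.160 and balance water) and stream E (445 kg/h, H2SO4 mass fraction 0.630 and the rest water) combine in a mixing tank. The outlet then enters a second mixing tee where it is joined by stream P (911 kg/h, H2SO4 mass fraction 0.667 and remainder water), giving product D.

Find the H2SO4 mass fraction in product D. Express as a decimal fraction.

0.349

Overall, product flow = 3556 kg/h.
H2SO4 in = 2200×0.160 + 445×0.630 + 911×0.667 = 1240 kg/h.
H2SO4 fraction in D = 0.349.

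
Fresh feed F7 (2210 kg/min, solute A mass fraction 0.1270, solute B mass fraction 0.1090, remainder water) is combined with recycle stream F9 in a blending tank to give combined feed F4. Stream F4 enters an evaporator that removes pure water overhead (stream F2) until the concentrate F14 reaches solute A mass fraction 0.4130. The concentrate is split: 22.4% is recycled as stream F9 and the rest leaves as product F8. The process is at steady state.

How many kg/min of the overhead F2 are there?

1530 kg/min

Overall solute A balance (none leaves overhead): solute A in fresh feed = solute A in product, i.e. 2210×0.127 = (1−0.224)·F14·0.413.
F14 = 280.67/(0.413×0.776) = 875.76 kg/min.
Recycle F9 = 0.224×875.76 = 196.17 kg/min.
Combined feed F4 = 2210 + 196.17 = 2406.2 kg/min.
Overhead F2 = F4 − F14 = 2406.2 − 875.76 = 1530.4 kg/min.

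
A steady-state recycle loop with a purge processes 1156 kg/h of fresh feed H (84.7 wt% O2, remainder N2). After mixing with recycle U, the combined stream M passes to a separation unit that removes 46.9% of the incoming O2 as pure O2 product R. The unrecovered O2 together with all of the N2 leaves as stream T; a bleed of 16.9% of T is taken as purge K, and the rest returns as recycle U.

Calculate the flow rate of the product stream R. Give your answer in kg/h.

O2 in M: m_A = 1156×0.847 + (1−0.169)·(1−0.469)·m_A, so m_A = 979.13/0.5587 = 1752.4 kg/h.
Product R = 0.469×1752.4 = 821.87 kg/h.

821.9 kg/h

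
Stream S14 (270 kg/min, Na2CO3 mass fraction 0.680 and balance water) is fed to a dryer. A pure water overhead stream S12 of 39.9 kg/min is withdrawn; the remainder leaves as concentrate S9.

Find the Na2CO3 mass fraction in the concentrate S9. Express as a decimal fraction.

0.798

Na2CO3 is not removed: 270×0.680 = 183.6 kg/min of Na2CO3 enters S9.
Concentrate = 270 − 39.9 = 230.1 kg/min.
Mass fraction = 183.6/230.1 = 0.798.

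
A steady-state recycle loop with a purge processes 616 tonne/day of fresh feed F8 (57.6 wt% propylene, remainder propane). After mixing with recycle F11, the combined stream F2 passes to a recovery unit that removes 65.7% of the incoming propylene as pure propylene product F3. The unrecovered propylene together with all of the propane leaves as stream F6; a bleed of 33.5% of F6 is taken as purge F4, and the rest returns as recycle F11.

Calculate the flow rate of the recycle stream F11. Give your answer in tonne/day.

propane enters only via F8 and leaves only via the purge: 616×0.424 = 0.335×(propane in F6), and the recovery unit passes all propane, so propane in F2 = propane in F6 = 779.65 tonne/day.
propylene in F2: m_A = 616×0.576 + (1−0.335)·(1−0.657)·m_A, so m_A = 354.82/0.7719 = 459.66 tonne/day.
F6 = (1−0.657)×459.66 + 779.65 = 937.32 tonne/day.
Recycle F11 = (1−0.335)×937.32 = 623.32 tonne/day.

623.3 tonne/day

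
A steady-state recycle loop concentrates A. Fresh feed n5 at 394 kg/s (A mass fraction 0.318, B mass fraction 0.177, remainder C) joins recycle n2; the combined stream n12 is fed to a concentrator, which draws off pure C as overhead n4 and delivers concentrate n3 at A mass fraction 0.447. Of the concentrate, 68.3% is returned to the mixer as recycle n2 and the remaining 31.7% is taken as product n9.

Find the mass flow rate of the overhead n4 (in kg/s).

113.7 kg/s

Overall A balance (none leaves overhead): A in fresh feed = A in product, i.e. 394×0.318 = (1−0.683)·n3·0.447.
n3 = 125.29/(0.447×0.317) = 884.21 kg/s.
Recycle n2 = 0.683×884.21 = 603.92 kg/s.
Combined feed n12 = 394 + 603.92 = 997.92 kg/s.
Overhead n4 = n12 − n3 = 997.92 − 884.21 = 113.7 kg/s.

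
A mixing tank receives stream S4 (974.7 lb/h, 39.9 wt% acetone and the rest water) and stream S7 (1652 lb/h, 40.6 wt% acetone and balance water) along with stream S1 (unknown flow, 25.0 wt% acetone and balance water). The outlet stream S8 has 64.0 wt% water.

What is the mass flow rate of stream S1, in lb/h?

Let S1 be the unknown flow. Total out = 2626.7 + S1.
water balance: 1567.1 + 0.750·S1 = 0.640·(2626.7 + S1)
(0.750 − 0.640)·S1 = 0.640×2626.7 − 1567.1 = 114.01
S1 = 114.01 / 0.110 = 1036.4 lb/h

1036 lb/h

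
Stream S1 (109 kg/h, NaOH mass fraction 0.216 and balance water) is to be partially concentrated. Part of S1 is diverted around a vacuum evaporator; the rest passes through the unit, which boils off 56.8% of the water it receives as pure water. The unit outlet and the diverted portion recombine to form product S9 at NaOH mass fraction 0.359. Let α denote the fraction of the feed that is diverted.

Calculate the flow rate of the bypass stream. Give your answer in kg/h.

All 109×0.216 = 23.544 kg/h of NaOH reaches S9, so S9 = 23.544/0.359 = 65.582 kg/h and vapour = 43.418 kg/h.
The evaporator receives (1−α)·109 of feed at 0.784 water and removes 0.568 of that water:
0.568×0.784×(1−α)×109 = 43.418
(1−α) = 43.418/48.539 = 0.8945;  α = 0.1055.
Bypass flow = 0.1055×109 = 11.5 kg/h.

11.5 kg/h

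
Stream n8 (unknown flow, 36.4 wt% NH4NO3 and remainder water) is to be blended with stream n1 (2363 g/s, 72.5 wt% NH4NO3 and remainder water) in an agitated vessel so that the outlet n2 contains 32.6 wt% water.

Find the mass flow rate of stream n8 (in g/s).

388.8 g/s

Let n8 be the unknown flow. Total out = 2363 + n8.
water balance: 649.83 + 0.636·n8 = 0.326·(2363 + n8)
(0.636 − 0.326)·n8 = 0.326×2363 − 649.83 = 120.51
n8 = 120.51 / 0.310 = 388.75 g/s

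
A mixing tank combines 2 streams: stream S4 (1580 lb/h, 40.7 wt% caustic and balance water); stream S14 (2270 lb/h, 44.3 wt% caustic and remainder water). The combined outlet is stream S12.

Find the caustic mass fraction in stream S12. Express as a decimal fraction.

Total flow out = 1580 + 2270 = 3850 lb/h.
caustic in = 1580×0.407 + 2270×0.443 = 1648.7 lb/h.
caustic mass fraction in S12 = 1648.7/3850 = 0.428.

0.428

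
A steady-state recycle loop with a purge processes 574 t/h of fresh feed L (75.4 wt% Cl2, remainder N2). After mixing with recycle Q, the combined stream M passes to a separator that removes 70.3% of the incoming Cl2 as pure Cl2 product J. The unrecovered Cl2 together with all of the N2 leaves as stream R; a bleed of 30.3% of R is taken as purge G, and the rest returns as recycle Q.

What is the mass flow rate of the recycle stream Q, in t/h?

N2 enters only via L and leaves only via the purge: 574×0.246 = 0.303×(N2 in R), and the separator passes all N2, so N2 in M = N2 in R = 466.02 t/h.
Cl2 in M: m_A = 574×0.754 + (1−0.303)·(1−0.703)·m_A, so m_A = 432.8/0.7930 = 545.78 t/h.
R = (1−0.703)×545.78 + 466.02 = 628.12 t/h.
Recycle Q = (1−0.303)×628.12 = 437.8 t/h.

437.8 t/h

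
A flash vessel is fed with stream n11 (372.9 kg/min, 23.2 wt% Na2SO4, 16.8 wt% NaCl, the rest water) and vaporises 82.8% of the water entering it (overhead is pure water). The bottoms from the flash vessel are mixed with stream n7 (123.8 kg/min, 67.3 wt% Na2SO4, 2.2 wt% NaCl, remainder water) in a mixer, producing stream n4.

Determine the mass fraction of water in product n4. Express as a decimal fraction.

Vapour removed = 0.828×0.600×372.9 = 185.26 kg/min; concentrate = 187.64 kg/min.
water reaching the mixer = 38.483 (from concentrate) + 123.8×0.305 = 76.242 kg/min.
Product flow = 187.64 + 123.8 = 311.44 kg/min; water fraction = 0.2448.

0.2448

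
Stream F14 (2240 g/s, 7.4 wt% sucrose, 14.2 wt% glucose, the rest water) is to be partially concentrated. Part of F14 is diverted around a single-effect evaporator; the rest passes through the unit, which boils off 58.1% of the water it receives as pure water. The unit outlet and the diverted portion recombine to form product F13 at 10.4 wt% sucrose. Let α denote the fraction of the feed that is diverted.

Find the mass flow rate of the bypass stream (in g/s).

All 2240×0.074 = 165.76 g/s of sucrose reaches F13, so F13 = 165.76/0.104 = 1593.8 g/s and vapour = 646.15 g/s.
The evaporator receives (1−α)·2240 of feed at 0.784 water and removes 0.581 of that water:
0.581×0.784×(1−α)×2240 = 646.15
(1−α) = 646.15/1020.3 = 0.6333;  α = 0.3667.
Bypass flow = 0.3667×2240 = 821.45 g/s.

821.5 g/s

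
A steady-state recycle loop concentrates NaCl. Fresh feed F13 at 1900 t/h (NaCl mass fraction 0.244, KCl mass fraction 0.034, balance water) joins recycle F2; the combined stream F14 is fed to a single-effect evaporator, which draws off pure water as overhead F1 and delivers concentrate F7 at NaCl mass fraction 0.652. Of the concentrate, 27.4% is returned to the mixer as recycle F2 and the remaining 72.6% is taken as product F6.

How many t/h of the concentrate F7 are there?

979.4 t/h

Overall NaCl balance (none leaves overhead): NaCl in fresh feed = NaCl in product, i.e. 1900×0.244 = (1−0.274)·F7·0.652.
F7 = 463.6/(0.652×0.726) = 979.4 t/h.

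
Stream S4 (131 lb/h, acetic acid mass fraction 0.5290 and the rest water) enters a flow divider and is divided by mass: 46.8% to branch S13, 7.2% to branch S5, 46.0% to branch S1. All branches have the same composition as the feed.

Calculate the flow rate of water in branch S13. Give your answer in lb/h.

28.88 lb/h

Branch S13 total = 0.468×131 = 61.308 lb/h.
water in S13 = 0.471×61.308 = 28.876 lb/h.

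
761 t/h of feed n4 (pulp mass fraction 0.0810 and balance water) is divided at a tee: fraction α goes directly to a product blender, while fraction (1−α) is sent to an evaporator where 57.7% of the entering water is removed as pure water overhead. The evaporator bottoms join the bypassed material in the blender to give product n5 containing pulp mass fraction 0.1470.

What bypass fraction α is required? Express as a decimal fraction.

All 761×0.081 = 61.641 t/h of pulp reaches n5, so n5 = 61.641/0.147 = 419.33 t/h and vapour = 341.67 t/h.
The evaporator receives (1−α)·761 of feed at 0.919 water and removes 0.577 of that water:
0.577×0.919×(1−α)×761 = 341.67
(1−α) = 341.67/403.53 = 0.8467;  α = 0.1533.

0.153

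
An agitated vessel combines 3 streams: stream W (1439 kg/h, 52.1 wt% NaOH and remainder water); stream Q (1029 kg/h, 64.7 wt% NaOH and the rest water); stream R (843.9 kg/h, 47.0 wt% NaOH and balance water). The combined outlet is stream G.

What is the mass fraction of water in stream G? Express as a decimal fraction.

Total flow out = 1439 + 1029 + 843.9 = 3311.9 kg/h.
water in = 1439×0.479 + 1029×0.353 + 843.9×0.530 = 1499.8 kg/h.
water mass fraction in G = 1499.8/3311.9 = 0.453.

0.453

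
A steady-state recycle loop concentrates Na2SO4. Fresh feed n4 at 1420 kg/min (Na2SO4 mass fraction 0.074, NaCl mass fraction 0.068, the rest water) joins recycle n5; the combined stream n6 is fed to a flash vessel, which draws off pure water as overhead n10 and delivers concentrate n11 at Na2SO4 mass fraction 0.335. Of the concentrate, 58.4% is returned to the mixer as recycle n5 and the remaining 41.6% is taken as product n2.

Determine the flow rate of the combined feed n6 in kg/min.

Overall Na2SO4 balance (none leaves overhead): Na2SO4 in fresh feed = Na2SO4 in product, i.e. 1420×0.074 = (1−0.584)·n11·0.335.
n11 = 105.08/(0.335×0.416) = 754.02 kg/min.
Recycle n5 = 0.584×754.02 = 440.35 kg/min.
Combined feed n6 = 1420 + 440.35 = 1860.3 kg/min.

1860 kg/min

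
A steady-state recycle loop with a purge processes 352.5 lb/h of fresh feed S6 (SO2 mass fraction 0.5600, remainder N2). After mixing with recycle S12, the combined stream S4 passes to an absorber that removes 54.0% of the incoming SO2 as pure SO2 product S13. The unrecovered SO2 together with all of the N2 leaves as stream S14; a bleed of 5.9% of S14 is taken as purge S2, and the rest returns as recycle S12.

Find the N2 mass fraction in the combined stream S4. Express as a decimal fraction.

0.8831

N2 enters only via S6 and leaves only via the purge: 352.5×0.440 = 0.059×(N2 in S14), and the absorber passes all N2, so N2 in S4 = N2 in S14 = 2628.8 lb/h.
SO2 in S4: m_A = 352.5×0.560 + (1−0.059)·(1−0.540)·m_A, so m_A = 197.4/0.5671 = 348.06 lb/h.
S4 = 348.06 + 2628.8 = 2976.9 lb/h.
N2 fraction in S4 = 2628.8/2976.9 = 0.8831.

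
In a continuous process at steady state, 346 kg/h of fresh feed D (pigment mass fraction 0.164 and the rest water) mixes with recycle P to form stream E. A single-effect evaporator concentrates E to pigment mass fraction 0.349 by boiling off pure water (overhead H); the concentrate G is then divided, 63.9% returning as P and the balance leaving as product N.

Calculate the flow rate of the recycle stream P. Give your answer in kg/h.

Overall pigment balance (none leaves overhead): pigment in fresh feed = pigment in product, i.e. 346×0.164 = (1−0.639)·G·0.349.
G = 56.744/(0.349×0.361) = 450.39 kg/h.
Recycle P = 0.639×450.39 = 287.8 kg/h.

287.8 kg/h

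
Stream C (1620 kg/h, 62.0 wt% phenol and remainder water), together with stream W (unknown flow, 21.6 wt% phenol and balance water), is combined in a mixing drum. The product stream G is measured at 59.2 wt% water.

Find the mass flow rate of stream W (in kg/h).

Let W be the unknown flow. Total out = 1620 + W.
water balance: 615.6 + 0.784·W = 0.592·(1620 + W)
(0.784 − 0.592)·W = 0.592×1620 − 615.6 = 343.44
W = 343.44 / 0.192 = 1788.7 kg/h

1789 kg/h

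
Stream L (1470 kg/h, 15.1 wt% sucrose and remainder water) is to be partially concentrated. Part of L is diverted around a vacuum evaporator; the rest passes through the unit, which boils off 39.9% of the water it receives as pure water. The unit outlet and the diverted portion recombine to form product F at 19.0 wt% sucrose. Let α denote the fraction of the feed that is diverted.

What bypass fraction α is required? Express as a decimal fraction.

0.394

All 1470×0.151 = 221.97 kg/h of sucrose reaches F, so F = 221.97/0.190 = 1168.3 kg/h and vapour = 301.74 kg/h.
The evaporator receives (1−α)·1470 of feed at 0.849 water and removes 0.399 of that water:
0.399×0.849×(1−α)×1470 = 301.74
(1−α) = 301.74/497.96 = 0.6059;  α = 0.3941.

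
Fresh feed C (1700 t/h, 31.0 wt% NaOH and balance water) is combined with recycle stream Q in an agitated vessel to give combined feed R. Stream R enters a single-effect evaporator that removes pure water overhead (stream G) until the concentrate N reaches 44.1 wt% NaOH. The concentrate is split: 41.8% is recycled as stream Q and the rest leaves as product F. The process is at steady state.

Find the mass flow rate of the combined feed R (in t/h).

Overall NaOH balance (none leaves overhead): NaOH in fresh feed = NaOH in product, i.e. 1700×0.310 = (1−0.418)·N·0.441.
N = 527/(0.441×0.582) = 2053.3 t/h.
Recycle Q = 0.418×2053.3 = 858.27 t/h.
Combined feed R = 1700 + 858.27 = 2558.3 t/h.

2558 t/h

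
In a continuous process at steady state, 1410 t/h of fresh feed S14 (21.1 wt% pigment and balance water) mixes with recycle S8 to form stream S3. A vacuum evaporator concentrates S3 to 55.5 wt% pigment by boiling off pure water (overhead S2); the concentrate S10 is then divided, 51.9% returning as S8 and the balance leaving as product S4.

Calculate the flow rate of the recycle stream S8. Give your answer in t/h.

Overall pigment balance (none leaves overhead): pigment in fresh feed = pigment in product, i.e. 1410×0.211 = (1−0.519)·S10·0.555.
S10 = 297.51/(0.555×0.481) = 1114.5 t/h.
Recycle S8 = 0.519×1114.5 = 578.4 t/h.

578.4 t/h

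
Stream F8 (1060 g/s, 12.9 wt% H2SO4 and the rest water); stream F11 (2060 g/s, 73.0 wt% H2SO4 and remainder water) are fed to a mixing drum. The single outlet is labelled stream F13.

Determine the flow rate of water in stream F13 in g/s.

1479 g/s

water out = water in = 1060×0.871 + 2060×0.270 = 1479.5 g/s.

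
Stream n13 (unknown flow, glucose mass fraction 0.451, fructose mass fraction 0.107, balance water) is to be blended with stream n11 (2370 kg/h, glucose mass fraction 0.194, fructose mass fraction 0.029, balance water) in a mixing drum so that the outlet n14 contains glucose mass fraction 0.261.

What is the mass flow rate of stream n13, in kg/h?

835.7 kg/h

Let n13 be the unknown flow. Total out = 2370 + n13.
glucose balance: 459.78 + 0.451·n13 = 0.261·(2370 + n13)
(0.451 − 0.261)·n13 = 0.261×2370 − 459.78 = 158.79
n13 = 158.79 / 0.190 = 835.74 kg/h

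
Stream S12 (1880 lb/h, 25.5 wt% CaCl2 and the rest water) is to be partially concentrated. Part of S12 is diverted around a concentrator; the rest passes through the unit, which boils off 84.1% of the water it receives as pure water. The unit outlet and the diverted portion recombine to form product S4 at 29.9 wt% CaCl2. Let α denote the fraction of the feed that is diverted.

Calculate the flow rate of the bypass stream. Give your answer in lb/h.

All 1880×0.255 = 479.4 lb/h of CaCl2 reaches S4, so S4 = 479.4/0.299 = 1603.3 lb/h and vapour = 276.66 lb/h.
The evaporator receives (1−α)·1880 of feed at 0.745 water and removes 0.841 of that water:
0.841×0.745×(1−α)×1880 = 276.66
(1−α) = 276.66/1177.9 = 0.2349;  α = 0.7651.
Bypass flow = 0.7651×1880 = 1438.4 lb/h.

1438 lb/h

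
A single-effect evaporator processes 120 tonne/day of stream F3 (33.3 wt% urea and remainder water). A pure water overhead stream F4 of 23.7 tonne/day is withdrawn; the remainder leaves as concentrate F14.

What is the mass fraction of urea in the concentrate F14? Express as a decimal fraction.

0.415

urea is not removed: 120×0.333 = 39.96 tonne/day of urea enters F14.
Concentrate = 120 − 23.7 = 96.3 tonne/day.
Mass fraction = 39.96/96.3 = 0.415.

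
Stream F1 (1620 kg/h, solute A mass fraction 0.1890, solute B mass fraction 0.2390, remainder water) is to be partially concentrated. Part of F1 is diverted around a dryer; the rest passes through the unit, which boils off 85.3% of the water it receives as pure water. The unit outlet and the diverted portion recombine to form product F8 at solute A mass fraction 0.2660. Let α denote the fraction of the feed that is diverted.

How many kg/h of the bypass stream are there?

All 1620×0.189 = 306.18 kg/h of solute A reaches F8, so F8 = 306.18/0.266 = 1151.1 kg/h and vapour = 468.95 kg/h.
The evaporator receives (1−α)·1620 of feed at 0.572 water and removes 0.853 of that water:
0.853×0.572×(1−α)×1620 = 468.95
(1−α) = 468.95/790.42 = 0.5933;  α = 0.4067.
Bypass flow = 0.4067×1620 = 658.88 kg/h.

658.9 kg/h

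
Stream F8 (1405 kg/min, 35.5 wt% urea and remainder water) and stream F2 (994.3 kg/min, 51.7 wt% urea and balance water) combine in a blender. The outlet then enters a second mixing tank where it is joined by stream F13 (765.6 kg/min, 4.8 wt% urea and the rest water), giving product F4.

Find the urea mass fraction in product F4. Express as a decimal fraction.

Overall, product flow = 3164.9 kg/min.
urea in = 1405×0.355 + 994.3×0.517 + 765.6×0.048 = 1049.6 kg/min.
urea fraction in F4 = 0.332.

0.332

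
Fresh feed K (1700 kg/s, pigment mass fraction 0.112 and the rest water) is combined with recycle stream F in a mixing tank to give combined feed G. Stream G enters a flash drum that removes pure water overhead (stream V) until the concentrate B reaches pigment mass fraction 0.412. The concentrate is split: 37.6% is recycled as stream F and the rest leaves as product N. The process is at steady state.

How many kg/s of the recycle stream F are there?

278.5 kg/s

Overall pigment balance (none leaves overhead): pigment in fresh feed = pigment in product, i.e. 1700×0.112 = (1−0.376)·B·0.412.
B = 190.4/(0.412×0.624) = 740.6 kg/s.
Recycle F = 0.376×740.6 = 278.47 kg/s.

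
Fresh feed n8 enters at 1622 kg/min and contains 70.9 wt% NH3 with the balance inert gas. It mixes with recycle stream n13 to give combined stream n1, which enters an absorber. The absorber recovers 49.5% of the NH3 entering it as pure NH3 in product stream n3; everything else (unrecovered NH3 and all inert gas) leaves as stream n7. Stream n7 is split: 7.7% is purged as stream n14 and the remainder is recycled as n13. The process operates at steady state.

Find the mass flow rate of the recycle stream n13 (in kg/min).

inert gas enters only via n8 and leaves only via the purge: 1622×0.291 = 0.077×(inert gas in n7), and the absorber passes all inert gas, so inert gas in n1 = inert gas in n7 = 6129.9 kg/min.
NH3 in n1: m_A = 1622×0.709 + (1−0.077)·(1−0.495)·m_A, so m_A = 1150/0.5339 = 2154 kg/min.
n7 = (1−0.495)×2154 + 6129.9 = 7217.7 kg/min.
Recycle n13 = (1−0.077)×7217.7 = 6661.9 kg/min.

6662 kg/min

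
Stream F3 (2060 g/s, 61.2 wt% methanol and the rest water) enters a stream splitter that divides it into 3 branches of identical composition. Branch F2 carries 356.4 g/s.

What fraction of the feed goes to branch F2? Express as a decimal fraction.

0.173

Fraction to F2 = 356.4/2060 = 0.1730.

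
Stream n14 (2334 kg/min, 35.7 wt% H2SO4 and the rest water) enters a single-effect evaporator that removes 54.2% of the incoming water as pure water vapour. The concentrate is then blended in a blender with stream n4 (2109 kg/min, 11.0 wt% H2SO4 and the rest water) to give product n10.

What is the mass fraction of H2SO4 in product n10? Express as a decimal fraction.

0.293

Vapour removed = 0.542×0.643×2334 = 813.41 kg/min; concentrate = 1520.6 kg/min.
H2SO4 reaching the mixer = 833.24 (from concentrate) + 2109×0.110 = 1065.2 kg/min.
Product flow = 1520.6 + 2109 = 3629.6 kg/min; H2SO4 fraction = 0.293.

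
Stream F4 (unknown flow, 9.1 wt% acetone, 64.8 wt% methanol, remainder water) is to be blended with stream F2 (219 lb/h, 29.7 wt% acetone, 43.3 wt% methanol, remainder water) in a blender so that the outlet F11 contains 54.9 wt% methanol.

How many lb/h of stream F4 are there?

Let F4 be the unknown flow. Total out = 219 + F4.
methanol balance: 94.827 + 0.648·F4 = 0.549·(219 + F4)
(0.648 − 0.549)·F4 = 0.549×219 − 94.827 = 25.404
F4 = 25.404 / 0.099 = 256.61 lb/h

256.6 lb/h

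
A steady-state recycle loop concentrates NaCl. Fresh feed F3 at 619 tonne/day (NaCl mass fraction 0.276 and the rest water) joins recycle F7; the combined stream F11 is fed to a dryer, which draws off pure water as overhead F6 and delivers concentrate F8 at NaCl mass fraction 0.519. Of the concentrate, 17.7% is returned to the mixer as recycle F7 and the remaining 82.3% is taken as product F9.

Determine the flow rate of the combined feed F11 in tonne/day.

689.8 tonne/day

Overall NaCl balance (none leaves overhead): NaCl in fresh feed = NaCl in product, i.e. 619×0.276 = (1−0.177)·F8·0.519.
F8 = 170.84/(0.519×0.823) = 399.97 tonne/day.
Recycle F7 = 0.177×399.97 = 70.796 tonne/day.
Combined feed F11 = 619 + 70.796 = 689.8 tonne/day.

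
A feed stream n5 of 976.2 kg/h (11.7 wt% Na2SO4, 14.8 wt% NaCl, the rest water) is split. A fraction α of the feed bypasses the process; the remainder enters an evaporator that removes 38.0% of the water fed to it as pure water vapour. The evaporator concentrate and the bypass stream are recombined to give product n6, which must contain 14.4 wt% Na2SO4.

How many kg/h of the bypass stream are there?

All 976.2×0.117 = 114.22 kg/h of Na2SO4 reaches n6, so n6 = 114.22/0.144 = 793.16 kg/h and vapour = 183.04 kg/h.
The evaporator receives (1−α)·976.2 of feed at 0.735 water and removes 0.380 of that water:
0.380×0.735×(1−α)×976.2 = 183.04
(1−α) = 183.04/272.65 = 0.6713;  α = 0.3287.
Bypass flow = 0.3287×976.2 = 320.86 kg/h.

320.9 kg/h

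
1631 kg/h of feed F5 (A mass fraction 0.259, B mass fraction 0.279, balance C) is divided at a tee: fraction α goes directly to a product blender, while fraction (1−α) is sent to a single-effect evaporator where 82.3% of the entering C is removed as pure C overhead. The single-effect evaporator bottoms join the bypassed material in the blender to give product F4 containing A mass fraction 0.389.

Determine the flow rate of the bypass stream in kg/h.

All 1631×0.259 = 422.43 kg/h of A reaches F4, so F4 = 422.43/0.389 = 1085.9 kg/h and vapour = 545.06 kg/h.
The evaporator receives (1−α)·1631 of feed at 0.462 C and removes 0.823 of that C:
0.823×0.462×(1−α)×1631 = 545.06
(1−α) = 545.06/620.15 = 0.8789;  α = 0.1211.
Bypass flow = 0.1211×1631 = 197.47 kg/h.

197.5 kg/h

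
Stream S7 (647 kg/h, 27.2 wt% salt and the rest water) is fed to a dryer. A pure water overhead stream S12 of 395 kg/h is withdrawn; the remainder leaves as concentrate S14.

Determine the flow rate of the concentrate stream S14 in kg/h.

252 kg/h

Concentrate = 647 − 395 = 252 kg/h.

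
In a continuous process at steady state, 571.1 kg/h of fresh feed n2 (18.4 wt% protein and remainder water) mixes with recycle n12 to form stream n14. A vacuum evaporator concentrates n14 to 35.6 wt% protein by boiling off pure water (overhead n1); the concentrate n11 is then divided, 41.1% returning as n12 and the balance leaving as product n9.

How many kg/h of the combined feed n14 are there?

777.1 kg/h

Overall protein balance (none leaves overhead): protein in fresh feed = protein in product, i.e. 571.1×0.184 = (1−0.411)·n11·0.356.
n11 = 105.08/(0.356×0.589) = 501.15 kg/h.
Recycle n12 = 0.411×501.15 = 205.97 kg/h.
Combined feed n14 = 571.1 + 205.97 = 777.07 kg/h.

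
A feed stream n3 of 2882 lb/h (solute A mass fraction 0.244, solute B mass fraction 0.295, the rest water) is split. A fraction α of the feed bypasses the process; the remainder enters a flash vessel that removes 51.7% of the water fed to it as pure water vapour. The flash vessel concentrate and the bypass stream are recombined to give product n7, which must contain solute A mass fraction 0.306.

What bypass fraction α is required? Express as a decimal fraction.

0.150

All 2882×0.244 = 703.21 lb/h of solute A reaches n7, so n7 = 703.21/0.306 = 2298.1 lb/h and vapour = 583.93 lb/h.
The evaporator receives (1−α)·2882 of feed at 0.461 water and removes 0.517 of that water:
0.517×0.461×(1−α)×2882 = 583.93
(1−α) = 583.93/686.89 = 0.8501;  α = 0.1499.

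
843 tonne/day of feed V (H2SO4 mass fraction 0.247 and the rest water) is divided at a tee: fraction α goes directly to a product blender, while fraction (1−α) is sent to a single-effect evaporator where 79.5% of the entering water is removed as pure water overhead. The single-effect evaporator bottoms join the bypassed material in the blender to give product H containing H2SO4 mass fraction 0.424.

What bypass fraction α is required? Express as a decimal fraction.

All 843×0.247 = 208.22 tonne/day of H2SO4 reaches H, so H = 208.22/0.424 = 491.09 tonne/day and vapour = 351.91 tonne/day.
The evaporator receives (1−α)·843 of feed at 0.753 water and removes 0.795 of that water:
0.795×0.753×(1−α)×843 = 351.91
(1−α) = 351.91/504.65 = 0.6973;  α = 0.3027.

0.303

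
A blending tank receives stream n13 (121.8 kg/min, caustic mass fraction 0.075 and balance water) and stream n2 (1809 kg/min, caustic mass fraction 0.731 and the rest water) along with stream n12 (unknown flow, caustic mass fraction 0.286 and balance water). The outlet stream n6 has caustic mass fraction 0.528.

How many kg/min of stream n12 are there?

1289 kg/min

Let n12 be the unknown flow. Total out = 1930.8 + n12.
caustic balance: 1331.5 + 0.286·n12 = 0.528·(1930.8 + n12)
(0.286 − 0.528)·n12 = 0.528×1930.8 − 1331.5 = -312.05
n12 = -312.05 / -0.242 = 1289.5 kg/min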